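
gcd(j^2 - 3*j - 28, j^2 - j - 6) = 1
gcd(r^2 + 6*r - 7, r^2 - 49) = r + 7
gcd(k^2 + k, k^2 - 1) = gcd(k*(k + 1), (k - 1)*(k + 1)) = k + 1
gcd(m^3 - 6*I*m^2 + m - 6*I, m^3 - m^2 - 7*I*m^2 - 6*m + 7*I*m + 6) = m^2 - 7*I*m - 6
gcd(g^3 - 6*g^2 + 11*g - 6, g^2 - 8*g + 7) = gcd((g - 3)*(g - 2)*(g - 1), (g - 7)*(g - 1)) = g - 1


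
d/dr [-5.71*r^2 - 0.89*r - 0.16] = -11.42*r - 0.89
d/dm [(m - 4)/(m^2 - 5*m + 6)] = (m^2 - 5*m - (m - 4)*(2*m - 5) + 6)/(m^2 - 5*m + 6)^2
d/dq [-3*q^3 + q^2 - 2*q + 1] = -9*q^2 + 2*q - 2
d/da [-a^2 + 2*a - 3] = 2 - 2*a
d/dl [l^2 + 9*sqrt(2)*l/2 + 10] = 2*l + 9*sqrt(2)/2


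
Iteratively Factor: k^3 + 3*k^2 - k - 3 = (k + 1)*(k^2 + 2*k - 3) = (k - 1)*(k + 1)*(k + 3)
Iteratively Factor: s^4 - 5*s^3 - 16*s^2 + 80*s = (s)*(s^3 - 5*s^2 - 16*s + 80) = s*(s - 4)*(s^2 - s - 20) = s*(s - 4)*(s + 4)*(s - 5)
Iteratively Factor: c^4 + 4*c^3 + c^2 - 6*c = (c + 2)*(c^3 + 2*c^2 - 3*c) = c*(c + 2)*(c^2 + 2*c - 3) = c*(c + 2)*(c + 3)*(c - 1)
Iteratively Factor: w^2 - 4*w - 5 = (w + 1)*(w - 5)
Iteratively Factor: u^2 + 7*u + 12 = (u + 3)*(u + 4)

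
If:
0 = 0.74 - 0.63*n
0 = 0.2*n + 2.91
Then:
No Solution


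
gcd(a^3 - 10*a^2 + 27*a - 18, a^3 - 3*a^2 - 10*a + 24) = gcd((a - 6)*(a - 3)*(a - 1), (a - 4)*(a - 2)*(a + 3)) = 1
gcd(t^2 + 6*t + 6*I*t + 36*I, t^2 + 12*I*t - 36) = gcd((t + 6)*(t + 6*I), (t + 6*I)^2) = t + 6*I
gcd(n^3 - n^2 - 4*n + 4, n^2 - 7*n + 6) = n - 1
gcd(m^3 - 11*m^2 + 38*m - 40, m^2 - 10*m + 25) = m - 5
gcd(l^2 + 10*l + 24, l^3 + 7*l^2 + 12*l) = l + 4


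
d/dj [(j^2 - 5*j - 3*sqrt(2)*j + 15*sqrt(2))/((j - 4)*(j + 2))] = (3*j^2 + 3*sqrt(2)*j^2 - 30*sqrt(2)*j - 16*j + 40 + 54*sqrt(2))/(j^4 - 4*j^3 - 12*j^2 + 32*j + 64)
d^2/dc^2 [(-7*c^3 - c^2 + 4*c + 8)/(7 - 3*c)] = 2*(63*c^3 - 441*c^2 + 1029*c - 107)/(27*c^3 - 189*c^2 + 441*c - 343)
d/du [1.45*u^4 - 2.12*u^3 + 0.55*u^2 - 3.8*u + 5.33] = 5.8*u^3 - 6.36*u^2 + 1.1*u - 3.8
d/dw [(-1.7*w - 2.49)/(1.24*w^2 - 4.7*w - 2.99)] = (2.108*w^2 + 6.1752*w - 6.62)/(1.5376*w^4 - 11.656*w^3 + 14.6748*w^2 + 28.106*w + 8.9401)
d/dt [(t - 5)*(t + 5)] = 2*t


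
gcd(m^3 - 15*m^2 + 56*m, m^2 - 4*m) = m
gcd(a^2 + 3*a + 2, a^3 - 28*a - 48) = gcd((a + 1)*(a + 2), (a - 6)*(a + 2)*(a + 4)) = a + 2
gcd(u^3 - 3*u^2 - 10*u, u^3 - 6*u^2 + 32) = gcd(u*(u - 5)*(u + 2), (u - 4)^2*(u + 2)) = u + 2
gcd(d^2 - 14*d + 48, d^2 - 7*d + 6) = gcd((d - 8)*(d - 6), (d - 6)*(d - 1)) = d - 6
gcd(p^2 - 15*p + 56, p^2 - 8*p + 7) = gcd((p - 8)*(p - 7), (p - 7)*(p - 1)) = p - 7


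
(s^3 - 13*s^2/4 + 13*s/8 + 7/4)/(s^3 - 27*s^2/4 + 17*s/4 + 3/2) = (8*s^3 - 26*s^2 + 13*s + 14)/(2*(4*s^3 - 27*s^2 + 17*s + 6))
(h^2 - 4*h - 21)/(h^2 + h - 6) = (h - 7)/(h - 2)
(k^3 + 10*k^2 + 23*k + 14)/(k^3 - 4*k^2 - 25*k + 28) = (k^3 + 10*k^2 + 23*k + 14)/(k^3 - 4*k^2 - 25*k + 28)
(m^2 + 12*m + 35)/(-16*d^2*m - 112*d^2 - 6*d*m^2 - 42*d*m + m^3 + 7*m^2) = (-m - 5)/(16*d^2 + 6*d*m - m^2)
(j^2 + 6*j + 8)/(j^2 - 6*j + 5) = (j^2 + 6*j + 8)/(j^2 - 6*j + 5)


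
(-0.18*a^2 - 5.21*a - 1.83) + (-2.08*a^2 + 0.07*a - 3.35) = -2.26*a^2 - 5.14*a - 5.18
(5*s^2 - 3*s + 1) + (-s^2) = 4*s^2 - 3*s + 1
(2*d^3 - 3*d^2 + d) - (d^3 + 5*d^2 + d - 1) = d^3 - 8*d^2 + 1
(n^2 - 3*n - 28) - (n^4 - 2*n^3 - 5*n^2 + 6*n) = -n^4 + 2*n^3 + 6*n^2 - 9*n - 28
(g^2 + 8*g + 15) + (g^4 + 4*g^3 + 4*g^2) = g^4 + 4*g^3 + 5*g^2 + 8*g + 15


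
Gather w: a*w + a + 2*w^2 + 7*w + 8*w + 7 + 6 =a + 2*w^2 + w*(a + 15) + 13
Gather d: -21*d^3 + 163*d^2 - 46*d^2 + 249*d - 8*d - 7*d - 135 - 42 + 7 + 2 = -21*d^3 + 117*d^2 + 234*d - 168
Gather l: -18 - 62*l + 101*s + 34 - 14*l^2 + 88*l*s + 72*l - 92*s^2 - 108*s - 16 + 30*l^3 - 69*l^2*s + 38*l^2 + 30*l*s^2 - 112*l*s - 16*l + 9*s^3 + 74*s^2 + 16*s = 30*l^3 + l^2*(24 - 69*s) + l*(30*s^2 - 24*s - 6) + 9*s^3 - 18*s^2 + 9*s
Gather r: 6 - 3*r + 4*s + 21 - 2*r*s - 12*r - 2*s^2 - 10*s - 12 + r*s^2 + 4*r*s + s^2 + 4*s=r*(s^2 + 2*s - 15) - s^2 - 2*s + 15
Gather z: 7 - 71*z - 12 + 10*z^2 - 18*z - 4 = 10*z^2 - 89*z - 9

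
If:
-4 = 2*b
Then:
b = -2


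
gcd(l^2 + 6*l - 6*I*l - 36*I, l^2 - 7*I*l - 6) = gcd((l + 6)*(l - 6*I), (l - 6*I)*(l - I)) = l - 6*I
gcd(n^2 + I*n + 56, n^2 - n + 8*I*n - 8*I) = n + 8*I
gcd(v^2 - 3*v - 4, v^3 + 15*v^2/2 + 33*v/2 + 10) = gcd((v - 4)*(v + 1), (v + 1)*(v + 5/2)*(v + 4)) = v + 1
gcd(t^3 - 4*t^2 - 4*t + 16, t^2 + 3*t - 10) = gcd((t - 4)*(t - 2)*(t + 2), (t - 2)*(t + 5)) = t - 2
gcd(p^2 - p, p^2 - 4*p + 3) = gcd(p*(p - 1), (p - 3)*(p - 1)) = p - 1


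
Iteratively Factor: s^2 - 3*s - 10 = (s + 2)*(s - 5)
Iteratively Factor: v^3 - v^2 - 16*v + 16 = (v + 4)*(v^2 - 5*v + 4) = (v - 1)*(v + 4)*(v - 4)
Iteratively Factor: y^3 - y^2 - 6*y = (y)*(y^2 - y - 6) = y*(y - 3)*(y + 2)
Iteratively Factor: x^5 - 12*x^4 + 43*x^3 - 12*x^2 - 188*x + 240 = (x - 2)*(x^4 - 10*x^3 + 23*x^2 + 34*x - 120) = (x - 4)*(x - 2)*(x^3 - 6*x^2 - x + 30) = (x - 4)*(x - 2)*(x + 2)*(x^2 - 8*x + 15) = (x - 5)*(x - 4)*(x - 2)*(x + 2)*(x - 3)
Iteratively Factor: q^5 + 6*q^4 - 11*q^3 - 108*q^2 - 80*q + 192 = (q - 4)*(q^4 + 10*q^3 + 29*q^2 + 8*q - 48) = (q - 4)*(q - 1)*(q^3 + 11*q^2 + 40*q + 48) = (q - 4)*(q - 1)*(q + 4)*(q^2 + 7*q + 12) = (q - 4)*(q - 1)*(q + 4)^2*(q + 3)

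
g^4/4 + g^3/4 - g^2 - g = g*(g/4 + 1/2)*(g - 2)*(g + 1)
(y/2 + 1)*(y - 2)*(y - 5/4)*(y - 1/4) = y^4/2 - 3*y^3/4 - 59*y^2/32 + 3*y - 5/8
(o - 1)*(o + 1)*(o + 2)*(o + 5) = o^4 + 7*o^3 + 9*o^2 - 7*o - 10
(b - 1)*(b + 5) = b^2 + 4*b - 5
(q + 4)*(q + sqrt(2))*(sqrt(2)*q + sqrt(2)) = sqrt(2)*q^3 + 2*q^2 + 5*sqrt(2)*q^2 + 4*sqrt(2)*q + 10*q + 8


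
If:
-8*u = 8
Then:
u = -1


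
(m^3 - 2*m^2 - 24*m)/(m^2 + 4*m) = m - 6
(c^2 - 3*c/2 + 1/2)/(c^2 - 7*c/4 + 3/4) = 2*(2*c - 1)/(4*c - 3)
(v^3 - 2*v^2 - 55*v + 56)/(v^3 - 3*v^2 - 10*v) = (-v^3 + 2*v^2 + 55*v - 56)/(v*(-v^2 + 3*v + 10))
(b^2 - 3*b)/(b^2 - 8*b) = (b - 3)/(b - 8)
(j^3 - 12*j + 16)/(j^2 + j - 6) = (j^2 + 2*j - 8)/(j + 3)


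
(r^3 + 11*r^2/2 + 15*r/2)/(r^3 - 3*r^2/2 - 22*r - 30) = r*(r + 3)/(r^2 - 4*r - 12)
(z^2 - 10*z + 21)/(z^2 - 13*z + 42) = (z - 3)/(z - 6)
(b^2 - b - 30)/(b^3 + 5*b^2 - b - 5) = (b - 6)/(b^2 - 1)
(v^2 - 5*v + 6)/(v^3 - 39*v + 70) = (v - 3)/(v^2 + 2*v - 35)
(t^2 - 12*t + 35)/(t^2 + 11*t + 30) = (t^2 - 12*t + 35)/(t^2 + 11*t + 30)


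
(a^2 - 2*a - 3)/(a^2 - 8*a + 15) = (a + 1)/(a - 5)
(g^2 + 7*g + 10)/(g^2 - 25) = (g + 2)/(g - 5)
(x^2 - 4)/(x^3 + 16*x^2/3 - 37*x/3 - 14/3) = 3*(x + 2)/(3*x^2 + 22*x + 7)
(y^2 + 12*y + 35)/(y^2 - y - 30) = (y + 7)/(y - 6)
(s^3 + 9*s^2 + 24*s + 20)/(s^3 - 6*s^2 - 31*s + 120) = (s^2 + 4*s + 4)/(s^2 - 11*s + 24)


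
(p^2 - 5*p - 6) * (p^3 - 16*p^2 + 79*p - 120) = p^5 - 21*p^4 + 153*p^3 - 419*p^2 + 126*p + 720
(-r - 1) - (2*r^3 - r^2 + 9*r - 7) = -2*r^3 + r^2 - 10*r + 6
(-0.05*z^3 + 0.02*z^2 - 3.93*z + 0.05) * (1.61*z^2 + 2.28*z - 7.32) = -0.0805*z^5 - 0.0818*z^4 - 5.9157*z^3 - 9.0263*z^2 + 28.8816*z - 0.366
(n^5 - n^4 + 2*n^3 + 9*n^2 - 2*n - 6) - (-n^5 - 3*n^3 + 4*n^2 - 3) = 2*n^5 - n^4 + 5*n^3 + 5*n^2 - 2*n - 3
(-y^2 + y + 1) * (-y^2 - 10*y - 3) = y^4 + 9*y^3 - 8*y^2 - 13*y - 3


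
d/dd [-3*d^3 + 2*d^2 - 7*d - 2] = -9*d^2 + 4*d - 7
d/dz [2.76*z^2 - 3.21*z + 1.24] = 5.52*z - 3.21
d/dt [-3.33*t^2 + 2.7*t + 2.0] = 2.7 - 6.66*t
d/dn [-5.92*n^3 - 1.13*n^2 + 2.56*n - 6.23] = -17.76*n^2 - 2.26*n + 2.56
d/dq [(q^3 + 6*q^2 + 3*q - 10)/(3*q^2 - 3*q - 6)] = (q^4 - 2*q^3 - 15*q^2 - 4*q - 16)/(3*(q^4 - 2*q^3 - 3*q^2 + 4*q + 4))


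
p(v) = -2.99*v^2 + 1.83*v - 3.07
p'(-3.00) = 19.77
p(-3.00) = -35.47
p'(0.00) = 1.83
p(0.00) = -3.07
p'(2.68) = -14.20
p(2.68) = -19.64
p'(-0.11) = 2.49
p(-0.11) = -3.31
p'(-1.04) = 8.05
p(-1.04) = -8.21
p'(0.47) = -0.98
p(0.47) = -2.87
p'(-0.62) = 5.54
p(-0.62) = -5.35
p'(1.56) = -7.50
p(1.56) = -7.49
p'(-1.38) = 10.08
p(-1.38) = -11.29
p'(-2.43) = 16.36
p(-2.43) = -25.17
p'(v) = 1.83 - 5.98*v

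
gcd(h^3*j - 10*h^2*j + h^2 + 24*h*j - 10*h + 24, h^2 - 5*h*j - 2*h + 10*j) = 1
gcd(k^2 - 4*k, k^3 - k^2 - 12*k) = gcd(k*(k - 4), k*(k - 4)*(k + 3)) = k^2 - 4*k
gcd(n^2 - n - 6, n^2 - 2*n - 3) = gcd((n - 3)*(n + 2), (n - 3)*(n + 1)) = n - 3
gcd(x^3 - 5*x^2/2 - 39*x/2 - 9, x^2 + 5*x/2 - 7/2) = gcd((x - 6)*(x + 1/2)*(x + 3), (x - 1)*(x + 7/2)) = 1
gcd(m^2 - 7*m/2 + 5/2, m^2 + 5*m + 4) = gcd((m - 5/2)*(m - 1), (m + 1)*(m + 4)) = 1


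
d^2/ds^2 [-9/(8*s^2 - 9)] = 432*(-8*s^2 - 3)/(8*s^2 - 9)^3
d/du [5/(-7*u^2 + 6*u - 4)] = 10*(7*u - 3)/(7*u^2 - 6*u + 4)^2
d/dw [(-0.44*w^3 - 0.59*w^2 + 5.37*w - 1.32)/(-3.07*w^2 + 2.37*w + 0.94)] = (1.3508*w^4 - 2.0856*w^3 + 13.8468*w^2 - 9.214*w + 8.1762)/(9.4249*w^4 - 14.5518*w^3 - 0.154699999999999*w^2 + 4.4556*w + 0.8836)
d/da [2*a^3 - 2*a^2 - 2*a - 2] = 6*a^2 - 4*a - 2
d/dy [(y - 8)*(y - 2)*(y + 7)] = 3*y^2 - 6*y - 54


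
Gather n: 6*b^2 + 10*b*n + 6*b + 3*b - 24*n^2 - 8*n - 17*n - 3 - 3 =6*b^2 + 9*b - 24*n^2 + n*(10*b - 25) - 6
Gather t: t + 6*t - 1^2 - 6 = 7*t - 7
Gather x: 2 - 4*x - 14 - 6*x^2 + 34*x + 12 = -6*x^2 + 30*x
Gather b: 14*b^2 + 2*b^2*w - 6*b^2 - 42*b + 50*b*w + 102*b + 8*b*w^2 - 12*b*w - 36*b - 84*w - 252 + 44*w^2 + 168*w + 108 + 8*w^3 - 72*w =b^2*(2*w + 8) + b*(8*w^2 + 38*w + 24) + 8*w^3 + 44*w^2 + 12*w - 144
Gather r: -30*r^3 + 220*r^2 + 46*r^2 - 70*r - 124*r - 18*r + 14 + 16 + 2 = -30*r^3 + 266*r^2 - 212*r + 32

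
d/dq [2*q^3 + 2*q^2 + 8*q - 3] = 6*q^2 + 4*q + 8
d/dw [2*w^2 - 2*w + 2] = 4*w - 2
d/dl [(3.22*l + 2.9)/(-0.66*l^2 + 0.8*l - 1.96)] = (2.1252*l^2 + 3.828*l - 8.6312)/(0.4356*l^4 - 1.056*l^3 + 3.2272*l^2 - 3.136*l + 3.8416)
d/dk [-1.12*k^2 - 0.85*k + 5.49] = -2.24*k - 0.85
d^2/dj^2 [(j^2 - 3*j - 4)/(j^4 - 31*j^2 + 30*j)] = 6*(j^8 - 6*j^7 - 3*j^6 + 33*j^5 + 462*j^4 - 731*j^3 - 3844*j^2 + 3720*j - 1200)/(j^3*(j^9 - 93*j^7 + 90*j^6 + 2883*j^5 - 5580*j^4 - 27091*j^3 + 86490*j^2 - 83700*j + 27000))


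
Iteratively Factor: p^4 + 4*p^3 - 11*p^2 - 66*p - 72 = (p + 3)*(p^3 + p^2 - 14*p - 24) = (p + 2)*(p + 3)*(p^2 - p - 12) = (p + 2)*(p + 3)^2*(p - 4)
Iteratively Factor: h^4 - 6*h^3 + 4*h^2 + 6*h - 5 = (h - 5)*(h^3 - h^2 - h + 1) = (h - 5)*(h + 1)*(h^2 - 2*h + 1) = (h - 5)*(h - 1)*(h + 1)*(h - 1)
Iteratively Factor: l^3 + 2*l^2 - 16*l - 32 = (l + 4)*(l^2 - 2*l - 8) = (l - 4)*(l + 4)*(l + 2)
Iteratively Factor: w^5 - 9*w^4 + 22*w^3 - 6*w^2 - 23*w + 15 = (w - 3)*(w^4 - 6*w^3 + 4*w^2 + 6*w - 5) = (w - 3)*(w - 1)*(w^3 - 5*w^2 - w + 5) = (w - 3)*(w - 1)*(w + 1)*(w^2 - 6*w + 5) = (w - 5)*(w - 3)*(w - 1)*(w + 1)*(w - 1)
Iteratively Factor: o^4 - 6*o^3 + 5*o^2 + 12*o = (o - 3)*(o^3 - 3*o^2 - 4*o) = (o - 3)*(o + 1)*(o^2 - 4*o) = o*(o - 3)*(o + 1)*(o - 4)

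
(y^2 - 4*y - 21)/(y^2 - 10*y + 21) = (y + 3)/(y - 3)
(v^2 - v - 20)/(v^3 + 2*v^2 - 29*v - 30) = (v + 4)/(v^2 + 7*v + 6)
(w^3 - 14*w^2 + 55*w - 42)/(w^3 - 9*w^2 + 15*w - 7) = (w - 6)/(w - 1)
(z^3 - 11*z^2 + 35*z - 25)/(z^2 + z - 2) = (z^2 - 10*z + 25)/(z + 2)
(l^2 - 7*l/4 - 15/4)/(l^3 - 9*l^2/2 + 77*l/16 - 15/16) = 4*(4*l + 5)/(16*l^2 - 24*l + 5)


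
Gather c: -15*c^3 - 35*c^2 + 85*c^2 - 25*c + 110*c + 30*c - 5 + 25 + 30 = -15*c^3 + 50*c^2 + 115*c + 50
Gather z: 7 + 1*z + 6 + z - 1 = 2*z + 12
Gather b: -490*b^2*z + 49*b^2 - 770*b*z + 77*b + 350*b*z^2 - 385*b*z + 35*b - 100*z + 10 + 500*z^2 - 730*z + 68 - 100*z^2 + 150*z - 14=b^2*(49 - 490*z) + b*(350*z^2 - 1155*z + 112) + 400*z^2 - 680*z + 64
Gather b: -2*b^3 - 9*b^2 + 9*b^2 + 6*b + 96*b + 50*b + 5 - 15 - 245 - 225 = -2*b^3 + 152*b - 480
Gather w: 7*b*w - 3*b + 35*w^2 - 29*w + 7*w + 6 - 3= -3*b + 35*w^2 + w*(7*b - 22) + 3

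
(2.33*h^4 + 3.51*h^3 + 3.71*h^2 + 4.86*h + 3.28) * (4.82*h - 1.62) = 11.2306*h^5 + 13.1436*h^4 + 12.196*h^3 + 17.415*h^2 + 7.9364*h - 5.3136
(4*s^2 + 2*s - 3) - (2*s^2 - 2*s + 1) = 2*s^2 + 4*s - 4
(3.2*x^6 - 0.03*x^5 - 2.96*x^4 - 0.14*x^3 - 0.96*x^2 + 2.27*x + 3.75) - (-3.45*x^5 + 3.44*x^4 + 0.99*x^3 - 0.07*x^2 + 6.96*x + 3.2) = 3.2*x^6 + 3.42*x^5 - 6.4*x^4 - 1.13*x^3 - 0.89*x^2 - 4.69*x + 0.55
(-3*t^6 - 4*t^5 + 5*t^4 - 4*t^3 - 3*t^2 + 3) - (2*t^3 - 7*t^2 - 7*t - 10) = -3*t^6 - 4*t^5 + 5*t^4 - 6*t^3 + 4*t^2 + 7*t + 13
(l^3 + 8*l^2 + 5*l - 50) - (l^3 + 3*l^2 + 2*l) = 5*l^2 + 3*l - 50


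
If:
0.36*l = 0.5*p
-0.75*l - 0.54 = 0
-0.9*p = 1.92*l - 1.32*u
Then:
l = -0.72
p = -0.52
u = -1.40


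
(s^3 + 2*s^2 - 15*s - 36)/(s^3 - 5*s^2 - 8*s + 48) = (s + 3)/(s - 4)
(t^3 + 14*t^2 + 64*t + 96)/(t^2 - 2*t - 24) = (t^2 + 10*t + 24)/(t - 6)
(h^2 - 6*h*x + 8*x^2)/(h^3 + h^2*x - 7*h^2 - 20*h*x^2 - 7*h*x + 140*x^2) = (h - 2*x)/(h^2 + 5*h*x - 7*h - 35*x)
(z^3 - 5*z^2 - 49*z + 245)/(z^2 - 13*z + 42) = (z^2 + 2*z - 35)/(z - 6)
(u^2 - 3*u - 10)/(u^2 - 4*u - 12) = (u - 5)/(u - 6)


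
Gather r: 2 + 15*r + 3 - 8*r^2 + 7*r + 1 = -8*r^2 + 22*r + 6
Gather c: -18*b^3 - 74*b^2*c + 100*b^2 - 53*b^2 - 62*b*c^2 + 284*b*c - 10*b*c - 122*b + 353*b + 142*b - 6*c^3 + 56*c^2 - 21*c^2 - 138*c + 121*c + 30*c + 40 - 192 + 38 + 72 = -18*b^3 + 47*b^2 + 373*b - 6*c^3 + c^2*(35 - 62*b) + c*(-74*b^2 + 274*b + 13) - 42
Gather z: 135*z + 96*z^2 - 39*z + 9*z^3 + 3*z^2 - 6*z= 9*z^3 + 99*z^2 + 90*z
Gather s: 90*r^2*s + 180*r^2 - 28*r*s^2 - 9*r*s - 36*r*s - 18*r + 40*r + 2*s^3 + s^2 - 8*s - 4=180*r^2 + 22*r + 2*s^3 + s^2*(1 - 28*r) + s*(90*r^2 - 45*r - 8) - 4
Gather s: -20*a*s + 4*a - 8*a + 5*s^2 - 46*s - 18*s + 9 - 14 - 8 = -4*a + 5*s^2 + s*(-20*a - 64) - 13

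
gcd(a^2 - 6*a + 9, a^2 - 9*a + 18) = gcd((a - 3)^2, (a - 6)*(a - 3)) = a - 3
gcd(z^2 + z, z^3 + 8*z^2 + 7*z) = z^2 + z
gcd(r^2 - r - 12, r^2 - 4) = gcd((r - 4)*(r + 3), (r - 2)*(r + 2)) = 1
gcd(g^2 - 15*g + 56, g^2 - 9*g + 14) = g - 7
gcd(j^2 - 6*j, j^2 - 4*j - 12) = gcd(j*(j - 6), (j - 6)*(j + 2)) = j - 6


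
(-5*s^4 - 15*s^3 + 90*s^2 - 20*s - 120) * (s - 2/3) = -5*s^5 - 35*s^4/3 + 100*s^3 - 80*s^2 - 320*s/3 + 80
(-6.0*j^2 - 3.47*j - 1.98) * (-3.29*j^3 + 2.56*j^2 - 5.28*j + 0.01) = 19.74*j^5 - 3.9437*j^4 + 29.311*j^3 + 13.1928*j^2 + 10.4197*j - 0.0198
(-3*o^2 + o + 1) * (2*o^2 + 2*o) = -6*o^4 - 4*o^3 + 4*o^2 + 2*o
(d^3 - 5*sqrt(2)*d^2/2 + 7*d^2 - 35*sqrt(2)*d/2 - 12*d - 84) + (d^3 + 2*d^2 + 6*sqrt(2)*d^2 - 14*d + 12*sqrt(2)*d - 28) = 2*d^3 + 7*sqrt(2)*d^2/2 + 9*d^2 - 26*d - 11*sqrt(2)*d/2 - 112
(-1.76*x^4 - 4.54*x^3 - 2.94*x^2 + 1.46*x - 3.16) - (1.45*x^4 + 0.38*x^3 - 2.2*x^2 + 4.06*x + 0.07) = -3.21*x^4 - 4.92*x^3 - 0.74*x^2 - 2.6*x - 3.23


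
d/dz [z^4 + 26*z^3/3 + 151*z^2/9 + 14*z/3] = 4*z^3 + 26*z^2 + 302*z/9 + 14/3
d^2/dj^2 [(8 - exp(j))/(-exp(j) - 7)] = 15*(7 - exp(j))*exp(j)/(exp(3*j) + 21*exp(2*j) + 147*exp(j) + 343)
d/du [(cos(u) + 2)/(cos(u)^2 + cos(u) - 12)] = (cos(u)^2 + 4*cos(u) + 14)*sin(u)/(cos(u)^2 + cos(u) - 12)^2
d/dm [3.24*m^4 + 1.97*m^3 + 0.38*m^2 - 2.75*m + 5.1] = 12.96*m^3 + 5.91*m^2 + 0.76*m - 2.75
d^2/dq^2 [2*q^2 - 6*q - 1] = 4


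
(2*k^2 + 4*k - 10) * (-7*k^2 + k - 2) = -14*k^4 - 26*k^3 + 70*k^2 - 18*k + 20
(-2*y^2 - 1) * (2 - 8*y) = 16*y^3 - 4*y^2 + 8*y - 2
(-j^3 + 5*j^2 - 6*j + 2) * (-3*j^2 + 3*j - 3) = 3*j^5 - 18*j^4 + 36*j^3 - 39*j^2 + 24*j - 6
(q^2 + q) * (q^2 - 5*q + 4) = q^4 - 4*q^3 - q^2 + 4*q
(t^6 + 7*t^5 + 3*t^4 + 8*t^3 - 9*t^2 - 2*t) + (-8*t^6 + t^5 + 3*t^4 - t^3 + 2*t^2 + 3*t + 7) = -7*t^6 + 8*t^5 + 6*t^4 + 7*t^3 - 7*t^2 + t + 7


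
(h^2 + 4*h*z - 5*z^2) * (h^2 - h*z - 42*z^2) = h^4 + 3*h^3*z - 51*h^2*z^2 - 163*h*z^3 + 210*z^4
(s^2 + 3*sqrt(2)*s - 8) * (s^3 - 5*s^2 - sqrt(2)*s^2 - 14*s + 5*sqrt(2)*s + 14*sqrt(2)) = s^5 - 5*s^4 + 2*sqrt(2)*s^4 - 28*s^3 - 10*sqrt(2)*s^3 - 20*sqrt(2)*s^2 + 70*s^2 - 40*sqrt(2)*s + 196*s - 112*sqrt(2)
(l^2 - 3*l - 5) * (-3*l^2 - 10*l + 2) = -3*l^4 - l^3 + 47*l^2 + 44*l - 10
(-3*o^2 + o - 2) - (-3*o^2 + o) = -2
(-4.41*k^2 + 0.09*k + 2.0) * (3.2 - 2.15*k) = 9.4815*k^3 - 14.3055*k^2 - 4.012*k + 6.4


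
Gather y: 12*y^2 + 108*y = 12*y^2 + 108*y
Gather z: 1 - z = 1 - z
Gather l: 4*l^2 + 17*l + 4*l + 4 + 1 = 4*l^2 + 21*l + 5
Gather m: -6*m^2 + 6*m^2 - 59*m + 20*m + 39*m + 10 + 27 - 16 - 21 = 0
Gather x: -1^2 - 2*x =-2*x - 1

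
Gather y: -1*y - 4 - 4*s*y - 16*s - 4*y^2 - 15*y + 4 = -16*s - 4*y^2 + y*(-4*s - 16)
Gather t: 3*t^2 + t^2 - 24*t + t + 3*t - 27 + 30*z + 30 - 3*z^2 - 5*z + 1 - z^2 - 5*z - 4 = 4*t^2 - 20*t - 4*z^2 + 20*z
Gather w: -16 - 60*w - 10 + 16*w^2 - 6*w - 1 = 16*w^2 - 66*w - 27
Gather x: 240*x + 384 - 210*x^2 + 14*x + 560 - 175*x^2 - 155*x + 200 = -385*x^2 + 99*x + 1144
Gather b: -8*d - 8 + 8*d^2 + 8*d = 8*d^2 - 8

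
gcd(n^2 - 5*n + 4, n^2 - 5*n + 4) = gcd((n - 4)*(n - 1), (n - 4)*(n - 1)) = n^2 - 5*n + 4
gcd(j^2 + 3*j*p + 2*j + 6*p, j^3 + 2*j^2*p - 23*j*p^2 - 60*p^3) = j + 3*p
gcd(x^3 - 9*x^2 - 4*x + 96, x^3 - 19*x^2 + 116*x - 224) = x^2 - 12*x + 32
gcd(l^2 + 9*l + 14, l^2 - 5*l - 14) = l + 2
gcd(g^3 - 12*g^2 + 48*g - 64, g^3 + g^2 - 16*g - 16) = g - 4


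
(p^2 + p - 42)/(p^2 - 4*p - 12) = (p + 7)/(p + 2)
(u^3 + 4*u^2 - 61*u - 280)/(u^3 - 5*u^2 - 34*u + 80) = (u + 7)/(u - 2)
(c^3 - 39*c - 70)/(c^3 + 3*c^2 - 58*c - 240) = (c^2 - 5*c - 14)/(c^2 - 2*c - 48)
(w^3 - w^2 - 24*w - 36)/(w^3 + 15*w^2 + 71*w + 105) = (w^2 - 4*w - 12)/(w^2 + 12*w + 35)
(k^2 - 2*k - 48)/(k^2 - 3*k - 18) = (-k^2 + 2*k + 48)/(-k^2 + 3*k + 18)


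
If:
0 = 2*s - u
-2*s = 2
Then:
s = -1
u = -2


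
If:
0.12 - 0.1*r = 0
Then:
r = 1.20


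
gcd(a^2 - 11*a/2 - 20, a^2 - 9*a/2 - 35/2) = a + 5/2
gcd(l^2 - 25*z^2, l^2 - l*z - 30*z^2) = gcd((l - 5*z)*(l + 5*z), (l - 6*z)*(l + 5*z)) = l + 5*z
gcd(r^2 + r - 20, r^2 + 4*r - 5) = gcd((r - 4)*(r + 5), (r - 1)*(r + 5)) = r + 5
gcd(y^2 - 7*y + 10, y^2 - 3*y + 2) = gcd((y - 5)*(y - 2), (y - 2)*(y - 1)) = y - 2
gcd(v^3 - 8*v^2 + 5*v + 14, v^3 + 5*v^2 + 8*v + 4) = v + 1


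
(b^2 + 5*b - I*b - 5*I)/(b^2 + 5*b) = (b - I)/b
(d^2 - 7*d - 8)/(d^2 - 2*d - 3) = (d - 8)/(d - 3)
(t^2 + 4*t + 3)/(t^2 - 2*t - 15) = (t + 1)/(t - 5)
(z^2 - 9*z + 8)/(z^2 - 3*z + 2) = (z - 8)/(z - 2)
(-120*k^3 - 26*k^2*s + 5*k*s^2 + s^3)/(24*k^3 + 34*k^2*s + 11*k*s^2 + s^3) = (-5*k + s)/(k + s)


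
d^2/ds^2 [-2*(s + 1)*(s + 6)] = -4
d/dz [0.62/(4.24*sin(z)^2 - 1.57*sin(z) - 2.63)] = (0.9734 - 5.2576*sin(z))*cos(z)/(-4.24*sin(z)^2 + 1.57*sin(z) + 2.63)^2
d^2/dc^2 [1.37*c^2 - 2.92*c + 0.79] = 2.74000000000000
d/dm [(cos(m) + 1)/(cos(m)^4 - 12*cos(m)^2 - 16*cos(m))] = (-21*cos(m) - 9*cos(2*m)/2 + cos(3*m) + 3*cos(4*m)/8 - 167/8)*sin(m)/((cos(m) - 4)^2*(cos(m) + 2)^4*cos(m)^2)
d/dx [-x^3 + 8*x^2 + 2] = x*(16 - 3*x)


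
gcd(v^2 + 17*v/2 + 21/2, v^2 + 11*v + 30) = 1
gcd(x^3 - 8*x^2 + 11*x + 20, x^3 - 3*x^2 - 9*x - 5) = x^2 - 4*x - 5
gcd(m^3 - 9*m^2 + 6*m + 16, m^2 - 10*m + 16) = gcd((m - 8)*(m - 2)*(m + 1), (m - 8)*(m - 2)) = m^2 - 10*m + 16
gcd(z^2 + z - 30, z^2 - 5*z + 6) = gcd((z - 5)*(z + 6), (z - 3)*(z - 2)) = 1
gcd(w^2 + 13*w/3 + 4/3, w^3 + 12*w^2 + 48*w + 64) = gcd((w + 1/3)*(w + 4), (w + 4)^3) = w + 4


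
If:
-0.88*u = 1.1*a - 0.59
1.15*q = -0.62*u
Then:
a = 0.536363636363636 - 0.8*u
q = -0.539130434782609*u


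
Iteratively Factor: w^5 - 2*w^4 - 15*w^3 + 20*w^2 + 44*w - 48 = (w - 2)*(w^4 - 15*w^2 - 10*w + 24) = (w - 2)*(w + 2)*(w^3 - 2*w^2 - 11*w + 12) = (w - 4)*(w - 2)*(w + 2)*(w^2 + 2*w - 3) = (w - 4)*(w - 2)*(w - 1)*(w + 2)*(w + 3)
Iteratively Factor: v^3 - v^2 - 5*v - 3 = (v + 1)*(v^2 - 2*v - 3) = (v - 3)*(v + 1)*(v + 1)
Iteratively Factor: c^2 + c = (c)*(c + 1)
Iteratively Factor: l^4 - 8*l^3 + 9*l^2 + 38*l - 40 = (l - 1)*(l^3 - 7*l^2 + 2*l + 40) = (l - 1)*(l + 2)*(l^2 - 9*l + 20) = (l - 4)*(l - 1)*(l + 2)*(l - 5)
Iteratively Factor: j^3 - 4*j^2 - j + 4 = (j - 4)*(j^2 - 1) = (j - 4)*(j + 1)*(j - 1)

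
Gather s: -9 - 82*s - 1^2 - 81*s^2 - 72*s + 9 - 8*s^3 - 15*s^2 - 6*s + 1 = -8*s^3 - 96*s^2 - 160*s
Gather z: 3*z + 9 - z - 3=2*z + 6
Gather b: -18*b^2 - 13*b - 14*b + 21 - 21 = -18*b^2 - 27*b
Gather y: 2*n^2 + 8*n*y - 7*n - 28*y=2*n^2 - 7*n + y*(8*n - 28)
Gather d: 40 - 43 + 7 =4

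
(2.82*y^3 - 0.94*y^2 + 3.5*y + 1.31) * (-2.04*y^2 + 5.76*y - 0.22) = -5.7528*y^5 + 18.1608*y^4 - 13.1748*y^3 + 17.6944*y^2 + 6.7756*y - 0.2882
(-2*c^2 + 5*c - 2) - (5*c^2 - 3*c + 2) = -7*c^2 + 8*c - 4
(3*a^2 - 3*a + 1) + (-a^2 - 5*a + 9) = 2*a^2 - 8*a + 10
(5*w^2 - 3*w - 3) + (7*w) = 5*w^2 + 4*w - 3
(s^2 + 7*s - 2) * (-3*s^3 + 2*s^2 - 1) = -3*s^5 - 19*s^4 + 20*s^3 - 5*s^2 - 7*s + 2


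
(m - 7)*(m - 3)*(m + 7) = m^3 - 3*m^2 - 49*m + 147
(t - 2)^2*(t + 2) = t^3 - 2*t^2 - 4*t + 8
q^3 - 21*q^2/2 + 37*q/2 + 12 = (q - 8)*(q - 3)*(q + 1/2)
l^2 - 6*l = l*(l - 6)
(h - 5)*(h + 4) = h^2 - h - 20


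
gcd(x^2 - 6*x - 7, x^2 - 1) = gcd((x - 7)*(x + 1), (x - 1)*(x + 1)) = x + 1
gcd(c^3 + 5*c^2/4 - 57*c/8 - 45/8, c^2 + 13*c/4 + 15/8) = c + 3/4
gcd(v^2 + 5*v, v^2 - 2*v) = v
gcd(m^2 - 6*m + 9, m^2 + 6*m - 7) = 1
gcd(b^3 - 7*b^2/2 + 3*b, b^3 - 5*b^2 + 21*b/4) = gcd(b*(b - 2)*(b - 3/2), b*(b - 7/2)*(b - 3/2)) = b^2 - 3*b/2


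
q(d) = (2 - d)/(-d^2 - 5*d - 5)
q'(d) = (2 - d)*(2*d + 5)/(-d^2 - 5*d - 5)^2 - 1/(-d^2 - 5*d - 5)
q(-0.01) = -0.41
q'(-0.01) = 0.61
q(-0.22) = -0.56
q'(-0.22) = 0.90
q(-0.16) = -0.51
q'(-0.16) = 0.80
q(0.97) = -0.10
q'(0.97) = 0.15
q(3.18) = 0.04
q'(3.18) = 0.02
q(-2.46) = 3.57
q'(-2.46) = -0.57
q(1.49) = -0.03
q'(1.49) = 0.09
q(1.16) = -0.07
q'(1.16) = 0.12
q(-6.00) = -0.73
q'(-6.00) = -0.37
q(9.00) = 0.05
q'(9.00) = 0.00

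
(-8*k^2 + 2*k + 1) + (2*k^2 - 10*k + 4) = -6*k^2 - 8*k + 5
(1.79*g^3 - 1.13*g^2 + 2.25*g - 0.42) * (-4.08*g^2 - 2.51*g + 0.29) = -7.3032*g^5 + 0.1175*g^4 - 5.8246*g^3 - 4.2616*g^2 + 1.7067*g - 0.1218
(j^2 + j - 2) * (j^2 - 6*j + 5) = j^4 - 5*j^3 - 3*j^2 + 17*j - 10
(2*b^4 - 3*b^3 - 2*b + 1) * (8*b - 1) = 16*b^5 - 26*b^4 + 3*b^3 - 16*b^2 + 10*b - 1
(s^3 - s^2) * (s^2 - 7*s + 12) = s^5 - 8*s^4 + 19*s^3 - 12*s^2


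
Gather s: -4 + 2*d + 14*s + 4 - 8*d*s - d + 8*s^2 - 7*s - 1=d + 8*s^2 + s*(7 - 8*d) - 1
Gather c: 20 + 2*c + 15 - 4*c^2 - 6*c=-4*c^2 - 4*c + 35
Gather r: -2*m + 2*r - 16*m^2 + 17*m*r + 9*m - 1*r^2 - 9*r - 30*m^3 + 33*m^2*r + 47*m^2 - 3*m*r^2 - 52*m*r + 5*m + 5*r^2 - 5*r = -30*m^3 + 31*m^2 + 12*m + r^2*(4 - 3*m) + r*(33*m^2 - 35*m - 12)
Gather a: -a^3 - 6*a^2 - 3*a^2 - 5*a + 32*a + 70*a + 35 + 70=-a^3 - 9*a^2 + 97*a + 105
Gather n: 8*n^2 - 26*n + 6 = 8*n^2 - 26*n + 6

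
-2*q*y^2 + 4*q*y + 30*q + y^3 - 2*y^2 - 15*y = (-2*q + y)*(y - 5)*(y + 3)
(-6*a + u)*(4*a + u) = -24*a^2 - 2*a*u + u^2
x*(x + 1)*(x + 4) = x^3 + 5*x^2 + 4*x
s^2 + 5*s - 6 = (s - 1)*(s + 6)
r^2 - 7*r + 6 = (r - 6)*(r - 1)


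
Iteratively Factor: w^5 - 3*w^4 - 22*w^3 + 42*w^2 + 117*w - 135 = (w - 5)*(w^4 + 2*w^3 - 12*w^2 - 18*w + 27) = (w - 5)*(w + 3)*(w^3 - w^2 - 9*w + 9) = (w - 5)*(w - 1)*(w + 3)*(w^2 - 9) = (w - 5)*(w - 1)*(w + 3)^2*(w - 3)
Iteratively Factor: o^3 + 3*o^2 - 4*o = (o + 4)*(o^2 - o) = (o - 1)*(o + 4)*(o)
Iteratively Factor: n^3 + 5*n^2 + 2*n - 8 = (n - 1)*(n^2 + 6*n + 8) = (n - 1)*(n + 4)*(n + 2)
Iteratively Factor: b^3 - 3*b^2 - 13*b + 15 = (b + 3)*(b^2 - 6*b + 5) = (b - 1)*(b + 3)*(b - 5)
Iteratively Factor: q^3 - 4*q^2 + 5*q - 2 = (q - 1)*(q^2 - 3*q + 2) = (q - 1)^2*(q - 2)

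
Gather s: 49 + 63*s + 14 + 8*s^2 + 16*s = 8*s^2 + 79*s + 63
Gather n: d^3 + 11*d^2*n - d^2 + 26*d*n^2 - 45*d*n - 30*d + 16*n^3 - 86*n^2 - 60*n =d^3 - d^2 - 30*d + 16*n^3 + n^2*(26*d - 86) + n*(11*d^2 - 45*d - 60)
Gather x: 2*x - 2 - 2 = 2*x - 4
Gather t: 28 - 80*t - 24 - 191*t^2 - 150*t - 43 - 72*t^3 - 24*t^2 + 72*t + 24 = -72*t^3 - 215*t^2 - 158*t - 15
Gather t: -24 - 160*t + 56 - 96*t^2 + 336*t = -96*t^2 + 176*t + 32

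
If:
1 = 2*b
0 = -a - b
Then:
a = -1/2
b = 1/2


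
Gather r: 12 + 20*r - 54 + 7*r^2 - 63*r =7*r^2 - 43*r - 42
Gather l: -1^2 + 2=1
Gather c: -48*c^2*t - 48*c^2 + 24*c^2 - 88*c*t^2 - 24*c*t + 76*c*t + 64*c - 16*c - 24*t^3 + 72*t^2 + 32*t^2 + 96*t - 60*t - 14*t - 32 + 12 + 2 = c^2*(-48*t - 24) + c*(-88*t^2 + 52*t + 48) - 24*t^3 + 104*t^2 + 22*t - 18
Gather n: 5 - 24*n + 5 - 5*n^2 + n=-5*n^2 - 23*n + 10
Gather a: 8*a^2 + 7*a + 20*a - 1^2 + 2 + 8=8*a^2 + 27*a + 9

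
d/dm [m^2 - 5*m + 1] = 2*m - 5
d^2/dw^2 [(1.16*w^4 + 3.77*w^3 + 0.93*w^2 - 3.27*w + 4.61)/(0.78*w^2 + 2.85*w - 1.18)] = (1.411488*w^6 + 15.47208*w^5 + 50.1266159999999*w^4 - 2.34752999999998*w^3 - 34.724676*w^2 + 74.92602*w + 63.971382)/(0.474552*w^6 + 5.20182*w^5 + 16.852914*w^4 + 7.410285*w^3 - 25.495434*w^2 + 11.90502*w - 1.643032)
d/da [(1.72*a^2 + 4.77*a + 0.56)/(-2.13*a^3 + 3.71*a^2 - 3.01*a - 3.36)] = (3.6636*a^4 + 20.3202*a^3 - 19.2955*a^2 - 15.7136*a - 14.3416)/(4.5369*a^6 - 15.8046*a^5 + 26.5867*a^4 - 8.0206*a^3 - 15.8711*a^2 + 20.2272*a + 11.2896)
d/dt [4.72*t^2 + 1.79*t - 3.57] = 9.44*t + 1.79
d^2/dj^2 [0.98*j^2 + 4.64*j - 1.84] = 1.96000000000000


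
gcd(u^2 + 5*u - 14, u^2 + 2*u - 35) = u + 7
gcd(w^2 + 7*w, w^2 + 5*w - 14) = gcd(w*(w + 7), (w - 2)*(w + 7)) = w + 7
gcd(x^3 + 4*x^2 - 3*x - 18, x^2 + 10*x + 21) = x + 3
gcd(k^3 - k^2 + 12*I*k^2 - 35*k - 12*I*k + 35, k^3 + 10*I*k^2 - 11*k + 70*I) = k^2 + 12*I*k - 35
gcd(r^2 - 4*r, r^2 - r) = r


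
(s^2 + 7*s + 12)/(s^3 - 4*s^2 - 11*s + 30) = (s + 4)/(s^2 - 7*s + 10)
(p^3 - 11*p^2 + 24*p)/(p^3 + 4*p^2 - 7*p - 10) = p*(p^2 - 11*p + 24)/(p^3 + 4*p^2 - 7*p - 10)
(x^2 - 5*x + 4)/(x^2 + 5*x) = (x^2 - 5*x + 4)/(x*(x + 5))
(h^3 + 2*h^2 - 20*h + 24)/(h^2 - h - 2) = (h^2 + 4*h - 12)/(h + 1)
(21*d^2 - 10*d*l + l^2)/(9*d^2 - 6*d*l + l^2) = (7*d - l)/(3*d - l)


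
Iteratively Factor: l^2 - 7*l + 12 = (l - 4)*(l - 3)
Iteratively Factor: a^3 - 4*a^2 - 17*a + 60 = (a + 4)*(a^2 - 8*a + 15) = (a - 5)*(a + 4)*(a - 3)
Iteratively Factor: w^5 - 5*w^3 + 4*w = (w)*(w^4 - 5*w^2 + 4) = w*(w - 2)*(w^3 + 2*w^2 - w - 2) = w*(w - 2)*(w + 2)*(w^2 - 1) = w*(w - 2)*(w + 1)*(w + 2)*(w - 1)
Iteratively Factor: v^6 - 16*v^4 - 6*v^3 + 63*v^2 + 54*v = (v + 2)*(v^5 - 2*v^4 - 12*v^3 + 18*v^2 + 27*v) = (v + 1)*(v + 2)*(v^4 - 3*v^3 - 9*v^2 + 27*v) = (v - 3)*(v + 1)*(v + 2)*(v^3 - 9*v) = (v - 3)*(v + 1)*(v + 2)*(v + 3)*(v^2 - 3*v) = v*(v - 3)*(v + 1)*(v + 2)*(v + 3)*(v - 3)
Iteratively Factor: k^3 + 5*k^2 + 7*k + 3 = (k + 1)*(k^2 + 4*k + 3) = (k + 1)*(k + 3)*(k + 1)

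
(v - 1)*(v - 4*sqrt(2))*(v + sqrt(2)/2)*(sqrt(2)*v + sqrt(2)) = sqrt(2)*v^4 - 7*v^3 - 5*sqrt(2)*v^2 + 7*v + 4*sqrt(2)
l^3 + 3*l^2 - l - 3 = (l - 1)*(l + 1)*(l + 3)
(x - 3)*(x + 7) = x^2 + 4*x - 21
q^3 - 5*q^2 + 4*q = q*(q - 4)*(q - 1)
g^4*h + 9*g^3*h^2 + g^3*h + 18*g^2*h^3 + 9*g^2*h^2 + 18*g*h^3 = g*(g + 3*h)*(g + 6*h)*(g*h + h)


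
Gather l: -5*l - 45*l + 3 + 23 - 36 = -50*l - 10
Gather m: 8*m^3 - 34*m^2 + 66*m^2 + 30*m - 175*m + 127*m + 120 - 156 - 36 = 8*m^3 + 32*m^2 - 18*m - 72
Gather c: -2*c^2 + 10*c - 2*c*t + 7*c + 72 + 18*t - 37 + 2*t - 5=-2*c^2 + c*(17 - 2*t) + 20*t + 30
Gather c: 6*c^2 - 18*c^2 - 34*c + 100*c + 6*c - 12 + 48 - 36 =-12*c^2 + 72*c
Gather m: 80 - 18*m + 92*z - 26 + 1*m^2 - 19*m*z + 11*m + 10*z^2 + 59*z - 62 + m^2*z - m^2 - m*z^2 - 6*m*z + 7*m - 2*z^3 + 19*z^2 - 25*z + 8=m^2*z + m*(-z^2 - 25*z) - 2*z^3 + 29*z^2 + 126*z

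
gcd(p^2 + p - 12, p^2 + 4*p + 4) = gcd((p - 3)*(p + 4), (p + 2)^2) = 1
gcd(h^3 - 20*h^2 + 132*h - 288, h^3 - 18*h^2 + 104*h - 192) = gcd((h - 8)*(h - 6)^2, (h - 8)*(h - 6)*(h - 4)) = h^2 - 14*h + 48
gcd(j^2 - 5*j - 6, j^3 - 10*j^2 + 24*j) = j - 6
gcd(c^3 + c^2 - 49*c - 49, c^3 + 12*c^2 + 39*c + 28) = c^2 + 8*c + 7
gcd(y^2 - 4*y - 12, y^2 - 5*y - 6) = y - 6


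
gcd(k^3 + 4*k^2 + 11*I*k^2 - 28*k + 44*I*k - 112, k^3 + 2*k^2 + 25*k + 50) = 1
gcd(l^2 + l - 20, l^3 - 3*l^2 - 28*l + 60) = l + 5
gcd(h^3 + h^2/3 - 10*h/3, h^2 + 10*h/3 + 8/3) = h + 2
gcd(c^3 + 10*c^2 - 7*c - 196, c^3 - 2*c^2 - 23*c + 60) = c - 4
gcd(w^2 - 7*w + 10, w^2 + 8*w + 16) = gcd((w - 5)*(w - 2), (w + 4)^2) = 1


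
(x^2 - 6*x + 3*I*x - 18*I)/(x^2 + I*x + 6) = (x - 6)/(x - 2*I)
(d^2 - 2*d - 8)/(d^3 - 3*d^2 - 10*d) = (d - 4)/(d*(d - 5))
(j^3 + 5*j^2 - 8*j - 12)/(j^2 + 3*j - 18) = (j^2 - j - 2)/(j - 3)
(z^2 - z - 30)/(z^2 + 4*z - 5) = (z - 6)/(z - 1)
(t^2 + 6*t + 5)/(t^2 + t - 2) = (t^2 + 6*t + 5)/(t^2 + t - 2)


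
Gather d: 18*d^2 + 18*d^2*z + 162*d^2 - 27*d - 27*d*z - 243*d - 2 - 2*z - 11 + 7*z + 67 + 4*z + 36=d^2*(18*z + 180) + d*(-27*z - 270) + 9*z + 90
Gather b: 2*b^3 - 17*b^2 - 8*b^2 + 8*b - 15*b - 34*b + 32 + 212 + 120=2*b^3 - 25*b^2 - 41*b + 364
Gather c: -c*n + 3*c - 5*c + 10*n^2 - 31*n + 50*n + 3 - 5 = c*(-n - 2) + 10*n^2 + 19*n - 2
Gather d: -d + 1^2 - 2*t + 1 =-d - 2*t + 2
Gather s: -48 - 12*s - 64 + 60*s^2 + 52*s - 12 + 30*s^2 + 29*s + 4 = 90*s^2 + 69*s - 120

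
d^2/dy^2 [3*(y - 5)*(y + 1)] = 6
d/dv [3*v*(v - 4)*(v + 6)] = 9*v^2 + 12*v - 72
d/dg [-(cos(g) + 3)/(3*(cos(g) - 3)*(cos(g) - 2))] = (sin(g)^2 - 6*cos(g) + 20)*sin(g)/(3*(cos(g) - 3)^2*(cos(g) - 2)^2)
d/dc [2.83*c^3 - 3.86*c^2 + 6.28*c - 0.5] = 8.49*c^2 - 7.72*c + 6.28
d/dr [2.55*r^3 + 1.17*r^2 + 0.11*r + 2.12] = 7.65*r^2 + 2.34*r + 0.11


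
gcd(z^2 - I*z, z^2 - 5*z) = z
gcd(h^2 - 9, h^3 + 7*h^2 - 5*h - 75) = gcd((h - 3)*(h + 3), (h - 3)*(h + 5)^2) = h - 3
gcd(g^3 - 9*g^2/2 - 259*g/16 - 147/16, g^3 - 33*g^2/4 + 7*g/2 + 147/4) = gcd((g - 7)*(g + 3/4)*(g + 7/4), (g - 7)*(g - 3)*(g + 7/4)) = g^2 - 21*g/4 - 49/4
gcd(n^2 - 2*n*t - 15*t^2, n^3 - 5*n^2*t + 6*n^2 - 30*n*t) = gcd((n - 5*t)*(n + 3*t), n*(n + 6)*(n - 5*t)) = -n + 5*t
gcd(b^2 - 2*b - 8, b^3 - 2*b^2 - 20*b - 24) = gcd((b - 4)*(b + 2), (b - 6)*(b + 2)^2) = b + 2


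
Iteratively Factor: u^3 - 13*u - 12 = (u + 1)*(u^2 - u - 12) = (u - 4)*(u + 1)*(u + 3)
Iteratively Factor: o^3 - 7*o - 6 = (o - 3)*(o^2 + 3*o + 2) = (o - 3)*(o + 2)*(o + 1)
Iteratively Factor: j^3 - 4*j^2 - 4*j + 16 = (j - 2)*(j^2 - 2*j - 8) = (j - 4)*(j - 2)*(j + 2)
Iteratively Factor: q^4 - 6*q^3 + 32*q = (q)*(q^3 - 6*q^2 + 32) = q*(q + 2)*(q^2 - 8*q + 16) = q*(q - 4)*(q + 2)*(q - 4)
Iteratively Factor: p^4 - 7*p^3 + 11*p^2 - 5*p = (p)*(p^3 - 7*p^2 + 11*p - 5) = p*(p - 1)*(p^2 - 6*p + 5) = p*(p - 1)^2*(p - 5)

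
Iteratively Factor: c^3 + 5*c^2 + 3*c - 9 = (c + 3)*(c^2 + 2*c - 3) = (c + 3)^2*(c - 1)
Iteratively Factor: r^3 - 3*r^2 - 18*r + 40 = (r - 5)*(r^2 + 2*r - 8) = (r - 5)*(r + 4)*(r - 2)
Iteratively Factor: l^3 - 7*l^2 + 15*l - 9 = (l - 3)*(l^2 - 4*l + 3) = (l - 3)^2*(l - 1)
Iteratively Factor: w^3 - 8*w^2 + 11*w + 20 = (w - 5)*(w^2 - 3*w - 4) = (w - 5)*(w + 1)*(w - 4)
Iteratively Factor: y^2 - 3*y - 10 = (y + 2)*(y - 5)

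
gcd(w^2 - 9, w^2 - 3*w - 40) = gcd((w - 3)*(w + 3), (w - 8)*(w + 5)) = 1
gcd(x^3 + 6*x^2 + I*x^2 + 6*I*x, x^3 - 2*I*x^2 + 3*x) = x^2 + I*x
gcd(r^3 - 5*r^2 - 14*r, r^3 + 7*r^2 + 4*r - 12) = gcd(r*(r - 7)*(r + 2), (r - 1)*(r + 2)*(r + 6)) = r + 2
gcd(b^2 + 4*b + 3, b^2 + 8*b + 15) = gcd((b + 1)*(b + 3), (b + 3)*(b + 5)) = b + 3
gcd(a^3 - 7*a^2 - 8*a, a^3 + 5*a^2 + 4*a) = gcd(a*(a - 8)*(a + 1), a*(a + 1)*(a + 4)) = a^2 + a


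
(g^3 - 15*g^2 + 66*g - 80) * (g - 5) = g^4 - 20*g^3 + 141*g^2 - 410*g + 400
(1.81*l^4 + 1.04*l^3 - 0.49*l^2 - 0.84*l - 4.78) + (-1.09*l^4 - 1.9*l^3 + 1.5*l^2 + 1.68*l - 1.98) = 0.72*l^4 - 0.86*l^3 + 1.01*l^2 + 0.84*l - 6.76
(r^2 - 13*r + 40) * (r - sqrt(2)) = r^3 - 13*r^2 - sqrt(2)*r^2 + 13*sqrt(2)*r + 40*r - 40*sqrt(2)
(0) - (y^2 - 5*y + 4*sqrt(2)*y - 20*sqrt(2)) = -y^2 - 4*sqrt(2)*y + 5*y + 20*sqrt(2)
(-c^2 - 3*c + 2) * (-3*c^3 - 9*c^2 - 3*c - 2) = 3*c^5 + 18*c^4 + 24*c^3 - 7*c^2 - 4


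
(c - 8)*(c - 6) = c^2 - 14*c + 48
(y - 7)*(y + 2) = y^2 - 5*y - 14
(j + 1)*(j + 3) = j^2 + 4*j + 3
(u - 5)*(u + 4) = u^2 - u - 20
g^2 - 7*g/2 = g*(g - 7/2)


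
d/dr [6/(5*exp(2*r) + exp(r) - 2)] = (-60*exp(r) - 6)*exp(r)/(5*exp(2*r) + exp(r) - 2)^2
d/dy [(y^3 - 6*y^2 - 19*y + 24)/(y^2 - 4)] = (y^4 + 7*y^2 + 76)/(y^4 - 8*y^2 + 16)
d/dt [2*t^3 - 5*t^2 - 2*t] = 6*t^2 - 10*t - 2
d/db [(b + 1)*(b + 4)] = 2*b + 5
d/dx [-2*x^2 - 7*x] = -4*x - 7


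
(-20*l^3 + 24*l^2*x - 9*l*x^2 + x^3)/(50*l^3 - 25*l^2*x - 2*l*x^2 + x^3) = (-2*l + x)/(5*l + x)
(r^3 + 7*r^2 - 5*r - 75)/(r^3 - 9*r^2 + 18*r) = (r^2 + 10*r + 25)/(r*(r - 6))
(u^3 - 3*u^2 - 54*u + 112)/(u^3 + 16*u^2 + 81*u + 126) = (u^2 - 10*u + 16)/(u^2 + 9*u + 18)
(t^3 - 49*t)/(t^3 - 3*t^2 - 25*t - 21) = t*(t + 7)/(t^2 + 4*t + 3)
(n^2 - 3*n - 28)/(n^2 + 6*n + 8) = (n - 7)/(n + 2)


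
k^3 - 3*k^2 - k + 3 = (k - 3)*(k - 1)*(k + 1)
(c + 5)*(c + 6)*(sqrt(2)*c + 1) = sqrt(2)*c^3 + c^2 + 11*sqrt(2)*c^2 + 11*c + 30*sqrt(2)*c + 30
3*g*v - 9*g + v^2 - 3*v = (3*g + v)*(v - 3)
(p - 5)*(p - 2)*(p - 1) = p^3 - 8*p^2 + 17*p - 10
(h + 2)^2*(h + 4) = h^3 + 8*h^2 + 20*h + 16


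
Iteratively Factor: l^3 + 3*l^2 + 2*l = (l + 1)*(l^2 + 2*l) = (l + 1)*(l + 2)*(l)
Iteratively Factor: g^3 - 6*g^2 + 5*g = (g - 5)*(g^2 - g) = (g - 5)*(g - 1)*(g)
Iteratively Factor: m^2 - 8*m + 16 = (m - 4)*(m - 4)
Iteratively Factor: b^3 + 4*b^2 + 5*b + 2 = (b + 1)*(b^2 + 3*b + 2) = (b + 1)^2*(b + 2)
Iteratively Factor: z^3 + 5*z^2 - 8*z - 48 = (z - 3)*(z^2 + 8*z + 16) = (z - 3)*(z + 4)*(z + 4)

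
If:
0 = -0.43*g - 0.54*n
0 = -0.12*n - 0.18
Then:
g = 1.88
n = -1.50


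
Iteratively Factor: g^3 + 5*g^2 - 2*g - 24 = (g - 2)*(g^2 + 7*g + 12) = (g - 2)*(g + 3)*(g + 4)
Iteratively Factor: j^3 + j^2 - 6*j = (j + 3)*(j^2 - 2*j) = j*(j + 3)*(j - 2)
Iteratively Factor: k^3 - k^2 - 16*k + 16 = (k - 4)*(k^2 + 3*k - 4) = (k - 4)*(k - 1)*(k + 4)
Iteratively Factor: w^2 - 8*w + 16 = (w - 4)*(w - 4)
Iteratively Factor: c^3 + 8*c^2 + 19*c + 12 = (c + 1)*(c^2 + 7*c + 12) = (c + 1)*(c + 3)*(c + 4)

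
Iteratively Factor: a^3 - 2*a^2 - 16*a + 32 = (a + 4)*(a^2 - 6*a + 8) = (a - 4)*(a + 4)*(a - 2)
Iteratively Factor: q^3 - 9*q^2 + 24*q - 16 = (q - 1)*(q^2 - 8*q + 16) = (q - 4)*(q - 1)*(q - 4)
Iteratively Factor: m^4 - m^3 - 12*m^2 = (m + 3)*(m^3 - 4*m^2) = m*(m + 3)*(m^2 - 4*m) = m*(m - 4)*(m + 3)*(m)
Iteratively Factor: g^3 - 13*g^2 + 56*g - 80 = (g - 4)*(g^2 - 9*g + 20) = (g - 4)^2*(g - 5)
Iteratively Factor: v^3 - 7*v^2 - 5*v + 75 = (v + 3)*(v^2 - 10*v + 25) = (v - 5)*(v + 3)*(v - 5)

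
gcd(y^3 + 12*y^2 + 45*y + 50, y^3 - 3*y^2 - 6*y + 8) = y + 2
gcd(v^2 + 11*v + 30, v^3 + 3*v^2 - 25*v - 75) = v + 5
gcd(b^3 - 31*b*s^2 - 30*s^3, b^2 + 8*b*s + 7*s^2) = b + s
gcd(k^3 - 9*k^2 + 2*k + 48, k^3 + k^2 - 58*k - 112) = k^2 - 6*k - 16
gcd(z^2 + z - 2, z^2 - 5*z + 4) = z - 1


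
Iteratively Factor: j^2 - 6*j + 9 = (j - 3)*(j - 3)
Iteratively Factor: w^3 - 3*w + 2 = (w - 1)*(w^2 + w - 2) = (w - 1)*(w + 2)*(w - 1)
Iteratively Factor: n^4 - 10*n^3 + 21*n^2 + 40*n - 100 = (n - 2)*(n^3 - 8*n^2 + 5*n + 50) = (n - 5)*(n - 2)*(n^2 - 3*n - 10) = (n - 5)*(n - 2)*(n + 2)*(n - 5)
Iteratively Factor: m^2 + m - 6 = (m - 2)*(m + 3)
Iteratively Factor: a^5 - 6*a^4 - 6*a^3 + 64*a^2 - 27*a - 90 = (a - 3)*(a^4 - 3*a^3 - 15*a^2 + 19*a + 30) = (a - 3)*(a + 3)*(a^3 - 6*a^2 + 3*a + 10) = (a - 5)*(a - 3)*(a + 3)*(a^2 - a - 2) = (a - 5)*(a - 3)*(a + 1)*(a + 3)*(a - 2)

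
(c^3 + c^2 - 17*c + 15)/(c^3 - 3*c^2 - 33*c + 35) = (c - 3)/(c - 7)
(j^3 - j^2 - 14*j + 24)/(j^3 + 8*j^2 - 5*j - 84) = (j - 2)/(j + 7)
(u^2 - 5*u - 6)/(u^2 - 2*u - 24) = (u + 1)/(u + 4)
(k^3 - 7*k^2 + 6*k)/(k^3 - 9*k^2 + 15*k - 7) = k*(k - 6)/(k^2 - 8*k + 7)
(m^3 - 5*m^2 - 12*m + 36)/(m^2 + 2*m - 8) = (m^2 - 3*m - 18)/(m + 4)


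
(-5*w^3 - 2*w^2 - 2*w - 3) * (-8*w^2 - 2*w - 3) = 40*w^5 + 26*w^4 + 35*w^3 + 34*w^2 + 12*w + 9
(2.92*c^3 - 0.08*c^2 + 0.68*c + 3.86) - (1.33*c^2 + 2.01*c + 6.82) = 2.92*c^3 - 1.41*c^2 - 1.33*c - 2.96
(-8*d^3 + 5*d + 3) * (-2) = 16*d^3 - 10*d - 6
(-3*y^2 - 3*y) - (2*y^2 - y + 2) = -5*y^2 - 2*y - 2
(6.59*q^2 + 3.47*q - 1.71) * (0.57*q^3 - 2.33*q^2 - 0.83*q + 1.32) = 3.7563*q^5 - 13.3768*q^4 - 14.5295*q^3 + 9.803*q^2 + 5.9997*q - 2.2572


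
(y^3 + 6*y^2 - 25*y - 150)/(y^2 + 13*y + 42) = (y^2 - 25)/(y + 7)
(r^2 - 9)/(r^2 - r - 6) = (r + 3)/(r + 2)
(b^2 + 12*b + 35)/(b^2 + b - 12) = (b^2 + 12*b + 35)/(b^2 + b - 12)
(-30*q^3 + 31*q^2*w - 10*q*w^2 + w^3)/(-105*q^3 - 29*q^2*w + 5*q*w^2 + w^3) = (6*q^2 - 5*q*w + w^2)/(21*q^2 + 10*q*w + w^2)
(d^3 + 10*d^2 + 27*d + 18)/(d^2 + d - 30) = (d^2 + 4*d + 3)/(d - 5)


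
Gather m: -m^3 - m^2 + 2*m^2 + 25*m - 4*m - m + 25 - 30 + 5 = -m^3 + m^2 + 20*m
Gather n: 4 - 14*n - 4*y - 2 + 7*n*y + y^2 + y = n*(7*y - 14) + y^2 - 3*y + 2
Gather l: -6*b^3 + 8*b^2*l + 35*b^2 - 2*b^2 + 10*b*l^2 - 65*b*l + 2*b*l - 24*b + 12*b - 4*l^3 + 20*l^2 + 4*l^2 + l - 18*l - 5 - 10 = -6*b^3 + 33*b^2 - 12*b - 4*l^3 + l^2*(10*b + 24) + l*(8*b^2 - 63*b - 17) - 15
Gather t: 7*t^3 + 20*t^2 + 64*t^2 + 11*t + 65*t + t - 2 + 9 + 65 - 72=7*t^3 + 84*t^2 + 77*t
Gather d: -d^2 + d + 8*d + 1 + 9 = -d^2 + 9*d + 10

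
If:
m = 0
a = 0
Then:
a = 0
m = 0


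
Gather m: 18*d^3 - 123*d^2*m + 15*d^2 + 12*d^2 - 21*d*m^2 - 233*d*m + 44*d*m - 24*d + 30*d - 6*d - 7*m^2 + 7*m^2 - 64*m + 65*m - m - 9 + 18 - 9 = 18*d^3 + 27*d^2 - 21*d*m^2 + m*(-123*d^2 - 189*d)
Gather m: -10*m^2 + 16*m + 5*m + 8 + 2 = -10*m^2 + 21*m + 10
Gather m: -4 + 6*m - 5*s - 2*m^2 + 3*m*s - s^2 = -2*m^2 + m*(3*s + 6) - s^2 - 5*s - 4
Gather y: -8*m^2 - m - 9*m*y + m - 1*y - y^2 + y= -8*m^2 - 9*m*y - y^2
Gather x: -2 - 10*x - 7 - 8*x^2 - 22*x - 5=-8*x^2 - 32*x - 14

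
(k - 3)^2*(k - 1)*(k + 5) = k^4 - 2*k^3 - 20*k^2 + 66*k - 45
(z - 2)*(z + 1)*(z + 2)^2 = z^4 + 3*z^3 - 2*z^2 - 12*z - 8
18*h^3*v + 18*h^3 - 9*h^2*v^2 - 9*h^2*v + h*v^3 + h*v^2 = (-6*h + v)*(-3*h + v)*(h*v + h)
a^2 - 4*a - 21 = (a - 7)*(a + 3)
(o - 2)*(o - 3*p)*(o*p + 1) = o^3*p - 3*o^2*p^2 - 2*o^2*p + o^2 + 6*o*p^2 - 3*o*p - 2*o + 6*p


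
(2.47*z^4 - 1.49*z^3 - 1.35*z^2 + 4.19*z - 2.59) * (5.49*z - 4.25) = 13.5603*z^5 - 18.6776*z^4 - 1.079*z^3 + 28.7406*z^2 - 32.0266*z + 11.0075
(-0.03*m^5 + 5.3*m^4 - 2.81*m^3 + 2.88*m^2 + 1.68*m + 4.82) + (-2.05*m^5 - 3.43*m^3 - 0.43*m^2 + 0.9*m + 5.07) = -2.08*m^5 + 5.3*m^4 - 6.24*m^3 + 2.45*m^2 + 2.58*m + 9.89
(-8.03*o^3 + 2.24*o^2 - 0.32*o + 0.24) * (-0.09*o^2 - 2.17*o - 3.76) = 0.7227*o^5 + 17.2235*o^4 + 25.3608*o^3 - 7.7496*o^2 + 0.6824*o - 0.9024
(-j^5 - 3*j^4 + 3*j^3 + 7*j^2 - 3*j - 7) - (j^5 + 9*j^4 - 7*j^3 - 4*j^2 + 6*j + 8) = -2*j^5 - 12*j^4 + 10*j^3 + 11*j^2 - 9*j - 15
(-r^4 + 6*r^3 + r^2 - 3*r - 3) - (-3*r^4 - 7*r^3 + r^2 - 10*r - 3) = 2*r^4 + 13*r^3 + 7*r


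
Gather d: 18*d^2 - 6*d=18*d^2 - 6*d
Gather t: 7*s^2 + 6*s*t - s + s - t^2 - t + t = 7*s^2 + 6*s*t - t^2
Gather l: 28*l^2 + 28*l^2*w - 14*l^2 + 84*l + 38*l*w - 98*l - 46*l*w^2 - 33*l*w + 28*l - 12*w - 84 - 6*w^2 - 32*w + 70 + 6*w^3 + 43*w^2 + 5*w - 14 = l^2*(28*w + 14) + l*(-46*w^2 + 5*w + 14) + 6*w^3 + 37*w^2 - 39*w - 28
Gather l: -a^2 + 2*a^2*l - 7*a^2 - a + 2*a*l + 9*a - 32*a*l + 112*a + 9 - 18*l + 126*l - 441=-8*a^2 + 120*a + l*(2*a^2 - 30*a + 108) - 432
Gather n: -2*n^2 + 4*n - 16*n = -2*n^2 - 12*n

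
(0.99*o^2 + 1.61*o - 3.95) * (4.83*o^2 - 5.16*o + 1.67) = 4.7817*o^4 + 2.6679*o^3 - 25.7328*o^2 + 23.0707*o - 6.5965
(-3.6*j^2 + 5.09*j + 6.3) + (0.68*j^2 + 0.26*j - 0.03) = -2.92*j^2 + 5.35*j + 6.27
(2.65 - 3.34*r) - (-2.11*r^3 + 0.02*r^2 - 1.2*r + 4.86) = 2.11*r^3 - 0.02*r^2 - 2.14*r - 2.21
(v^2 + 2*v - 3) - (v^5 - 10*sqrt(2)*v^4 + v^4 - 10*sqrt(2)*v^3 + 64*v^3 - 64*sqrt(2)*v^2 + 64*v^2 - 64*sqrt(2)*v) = -v^5 - v^4 + 10*sqrt(2)*v^4 - 64*v^3 + 10*sqrt(2)*v^3 - 63*v^2 + 64*sqrt(2)*v^2 + 2*v + 64*sqrt(2)*v - 3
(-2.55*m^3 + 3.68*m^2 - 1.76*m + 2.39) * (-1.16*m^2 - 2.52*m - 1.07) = 2.958*m^5 + 2.1572*m^4 - 4.5035*m^3 - 2.2748*m^2 - 4.1396*m - 2.5573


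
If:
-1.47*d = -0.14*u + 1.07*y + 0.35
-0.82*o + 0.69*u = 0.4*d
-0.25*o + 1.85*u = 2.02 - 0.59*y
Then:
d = -0.756800466234429*y - 0.119914188749582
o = 0.113746630727763*y + 1.10266753415745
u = 1.24090101812939 - 0.303547752604356*y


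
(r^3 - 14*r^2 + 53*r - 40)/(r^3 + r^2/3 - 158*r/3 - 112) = 3*(r^2 - 6*r + 5)/(3*r^2 + 25*r + 42)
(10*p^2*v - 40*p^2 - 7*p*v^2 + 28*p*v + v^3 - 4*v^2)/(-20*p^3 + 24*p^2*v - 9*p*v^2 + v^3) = (4 - v)/(2*p - v)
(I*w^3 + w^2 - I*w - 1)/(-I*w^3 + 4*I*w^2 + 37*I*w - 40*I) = (-w^2 + w*(-1 + I) + I)/(w^2 - 3*w - 40)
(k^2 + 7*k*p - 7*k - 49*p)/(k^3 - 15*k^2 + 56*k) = (k + 7*p)/(k*(k - 8))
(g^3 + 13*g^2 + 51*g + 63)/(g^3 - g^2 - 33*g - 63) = (g + 7)/(g - 7)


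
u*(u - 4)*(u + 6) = u^3 + 2*u^2 - 24*u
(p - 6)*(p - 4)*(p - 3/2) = p^3 - 23*p^2/2 + 39*p - 36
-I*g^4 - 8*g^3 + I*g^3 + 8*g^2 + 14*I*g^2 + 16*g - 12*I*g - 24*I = (g - 2)*(g - 6*I)*(g - 2*I)*(-I*g - I)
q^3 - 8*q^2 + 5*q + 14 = (q - 7)*(q - 2)*(q + 1)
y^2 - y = y*(y - 1)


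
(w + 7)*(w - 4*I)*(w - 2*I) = w^3 + 7*w^2 - 6*I*w^2 - 8*w - 42*I*w - 56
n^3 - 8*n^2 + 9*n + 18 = (n - 6)*(n - 3)*(n + 1)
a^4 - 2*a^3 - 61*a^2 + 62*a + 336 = (a - 8)*(a - 3)*(a + 2)*(a + 7)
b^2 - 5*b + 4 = (b - 4)*(b - 1)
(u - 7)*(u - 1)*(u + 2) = u^3 - 6*u^2 - 9*u + 14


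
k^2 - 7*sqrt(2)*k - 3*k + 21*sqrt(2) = (k - 3)*(k - 7*sqrt(2))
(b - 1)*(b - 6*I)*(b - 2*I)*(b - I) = b^4 - b^3 - 9*I*b^3 - 20*b^2 + 9*I*b^2 + 20*b + 12*I*b - 12*I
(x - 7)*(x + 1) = x^2 - 6*x - 7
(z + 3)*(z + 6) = z^2 + 9*z + 18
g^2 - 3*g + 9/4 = (g - 3/2)^2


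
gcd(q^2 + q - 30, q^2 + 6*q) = q + 6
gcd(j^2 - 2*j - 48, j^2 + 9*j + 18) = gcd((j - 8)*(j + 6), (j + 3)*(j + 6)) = j + 6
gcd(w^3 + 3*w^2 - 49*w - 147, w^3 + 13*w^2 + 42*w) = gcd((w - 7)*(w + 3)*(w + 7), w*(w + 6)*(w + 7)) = w + 7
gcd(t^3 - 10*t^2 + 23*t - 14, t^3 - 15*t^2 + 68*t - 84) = t^2 - 9*t + 14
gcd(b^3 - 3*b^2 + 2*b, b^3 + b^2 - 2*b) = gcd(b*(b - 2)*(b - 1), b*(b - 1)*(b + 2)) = b^2 - b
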